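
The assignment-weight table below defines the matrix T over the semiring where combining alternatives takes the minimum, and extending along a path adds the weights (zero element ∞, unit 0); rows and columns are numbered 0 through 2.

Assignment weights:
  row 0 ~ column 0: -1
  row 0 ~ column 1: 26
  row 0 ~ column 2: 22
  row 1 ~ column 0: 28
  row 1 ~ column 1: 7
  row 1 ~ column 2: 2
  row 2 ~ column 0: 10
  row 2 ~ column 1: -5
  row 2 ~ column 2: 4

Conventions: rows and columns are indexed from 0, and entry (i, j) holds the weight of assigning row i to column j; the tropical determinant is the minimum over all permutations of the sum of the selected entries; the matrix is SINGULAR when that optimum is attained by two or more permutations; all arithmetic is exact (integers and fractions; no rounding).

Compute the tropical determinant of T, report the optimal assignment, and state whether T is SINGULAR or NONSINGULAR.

σ = (0, 1, 2): (-1) + 7 + 4 = 10
σ = (0, 2, 1): (-1) + 2 + (-5) = -4
σ = (1, 0, 2): 26 + 28 + 4 = 58
σ = (1, 2, 0): 26 + 2 + 10 = 38
σ = (2, 0, 1): 22 + 28 + (-5) = 45
σ = (2, 1, 0): 22 + 7 + 10 = 39
Optimal value attained by: σ = (0, 2, 1).
Answer: det⊕(T) = -4; verdict: NONSINGULAR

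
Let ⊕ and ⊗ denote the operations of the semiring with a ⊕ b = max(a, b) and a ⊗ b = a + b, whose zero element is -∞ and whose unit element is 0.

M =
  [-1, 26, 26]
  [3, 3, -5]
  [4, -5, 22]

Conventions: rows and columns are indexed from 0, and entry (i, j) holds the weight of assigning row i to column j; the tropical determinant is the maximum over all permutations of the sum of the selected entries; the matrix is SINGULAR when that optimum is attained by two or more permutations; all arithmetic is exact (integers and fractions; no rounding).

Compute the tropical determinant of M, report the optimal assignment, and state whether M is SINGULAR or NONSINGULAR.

σ = (0, 1, 2): (-1) + 3 + 22 = 24
σ = (0, 2, 1): (-1) + (-5) + (-5) = -11
σ = (1, 0, 2): 26 + 3 + 22 = 51
σ = (1, 2, 0): 26 + (-5) + 4 = 25
σ = (2, 0, 1): 26 + 3 + (-5) = 24
σ = (2, 1, 0): 26 + 3 + 4 = 33
Optimal value attained by: σ = (1, 0, 2).
Answer: det⊕(M) = 51; verdict: NONSINGULAR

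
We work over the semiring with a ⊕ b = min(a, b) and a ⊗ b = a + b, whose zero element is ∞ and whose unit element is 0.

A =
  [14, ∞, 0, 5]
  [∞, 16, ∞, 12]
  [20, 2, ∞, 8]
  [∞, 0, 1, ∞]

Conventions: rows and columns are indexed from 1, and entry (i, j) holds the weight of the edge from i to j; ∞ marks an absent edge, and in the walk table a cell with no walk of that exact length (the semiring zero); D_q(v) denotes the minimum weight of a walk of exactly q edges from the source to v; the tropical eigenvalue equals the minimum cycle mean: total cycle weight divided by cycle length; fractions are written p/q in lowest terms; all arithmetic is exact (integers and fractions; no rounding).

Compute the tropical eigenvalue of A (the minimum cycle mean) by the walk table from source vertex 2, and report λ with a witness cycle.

q=0: [∞, 0, ∞, ∞]
q=1: [∞, 16, ∞, 12]
q=2: [∞, 12, 13, 28]
q=3: [33, 15, 29, 21]
q=4: [47, 21, 22, 27]
Optimal cycle mean attained by: cycle 3->4->3, total 8 + 1, length 2.
Answer: λ = 9/2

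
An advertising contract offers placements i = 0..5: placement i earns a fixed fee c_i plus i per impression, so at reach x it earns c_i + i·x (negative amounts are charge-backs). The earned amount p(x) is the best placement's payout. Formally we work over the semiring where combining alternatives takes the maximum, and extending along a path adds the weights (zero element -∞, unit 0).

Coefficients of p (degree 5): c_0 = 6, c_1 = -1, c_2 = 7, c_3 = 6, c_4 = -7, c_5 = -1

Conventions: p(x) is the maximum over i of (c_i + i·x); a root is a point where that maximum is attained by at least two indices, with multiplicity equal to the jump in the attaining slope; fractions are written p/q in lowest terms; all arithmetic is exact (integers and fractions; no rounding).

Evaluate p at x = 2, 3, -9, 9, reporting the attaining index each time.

p(2) = max(6+0·2=6, -1+1·2=1, 7+2·2=11, 6+3·2=12, -7+4·2=1, -1+5·2=9) = 12 (attained by i=3)
p(3) = max(6+0·3=6, -1+1·3=2, 7+2·3=13, 6+3·3=15, -7+4·3=5, -1+5·3=14) = 15 (attained by i=3)
p(-9) = max(6+0·(-9)=6, -1+1·(-9)=-10, 7+2·(-9)=-11, 6+3·(-9)=-21, -7+4·(-9)=-43, -1+5·(-9)=-46) = 6 (attained by i=0)
p(9) = max(6+0·9=6, -1+1·9=8, 7+2·9=25, 6+3·9=33, -7+4·9=29, -1+5·9=44) = 44 (attained by i=5)
Answer: p(2) = 12; p(3) = 15; p(-9) = 6; p(9) = 44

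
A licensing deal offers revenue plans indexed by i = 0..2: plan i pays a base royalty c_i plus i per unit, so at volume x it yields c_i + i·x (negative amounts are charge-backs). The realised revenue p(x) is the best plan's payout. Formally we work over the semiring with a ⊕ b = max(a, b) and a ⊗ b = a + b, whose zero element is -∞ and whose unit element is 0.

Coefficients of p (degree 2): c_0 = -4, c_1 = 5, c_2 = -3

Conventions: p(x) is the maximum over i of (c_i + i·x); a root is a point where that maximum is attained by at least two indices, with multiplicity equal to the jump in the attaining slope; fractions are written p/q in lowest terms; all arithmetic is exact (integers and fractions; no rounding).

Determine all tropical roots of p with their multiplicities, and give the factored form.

hull edge (i=0, c=-4) to (i=1, c=5): slope 9, span 1
hull edge (i=1, c=5) to (i=2, c=-3): slope -8, span 1
Factored form: p(x) = -3 ⊗ (x ⊕ (-9)) ⊗ (x ⊕ 8)
Answer: roots = -9 (mult 1), 8 (mult 1)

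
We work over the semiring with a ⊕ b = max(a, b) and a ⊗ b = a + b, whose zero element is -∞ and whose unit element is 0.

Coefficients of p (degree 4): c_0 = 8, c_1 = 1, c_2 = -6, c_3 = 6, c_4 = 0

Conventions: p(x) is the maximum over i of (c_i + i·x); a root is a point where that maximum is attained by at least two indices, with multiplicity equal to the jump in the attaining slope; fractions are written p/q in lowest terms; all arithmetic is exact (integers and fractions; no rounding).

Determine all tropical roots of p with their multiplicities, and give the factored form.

hull edge (i=0, c=8) to (i=3, c=6): slope -2/3, span 3
hull edge (i=3, c=6) to (i=4, c=0): slope -6, span 1
Factored form: p(x) = 0 ⊗ (x ⊕ 2/3) ⊗ (x ⊕ 2/3) ⊗ (x ⊕ 2/3) ⊗ (x ⊕ 6)
Answer: roots = 2/3 (mult 3), 6 (mult 1)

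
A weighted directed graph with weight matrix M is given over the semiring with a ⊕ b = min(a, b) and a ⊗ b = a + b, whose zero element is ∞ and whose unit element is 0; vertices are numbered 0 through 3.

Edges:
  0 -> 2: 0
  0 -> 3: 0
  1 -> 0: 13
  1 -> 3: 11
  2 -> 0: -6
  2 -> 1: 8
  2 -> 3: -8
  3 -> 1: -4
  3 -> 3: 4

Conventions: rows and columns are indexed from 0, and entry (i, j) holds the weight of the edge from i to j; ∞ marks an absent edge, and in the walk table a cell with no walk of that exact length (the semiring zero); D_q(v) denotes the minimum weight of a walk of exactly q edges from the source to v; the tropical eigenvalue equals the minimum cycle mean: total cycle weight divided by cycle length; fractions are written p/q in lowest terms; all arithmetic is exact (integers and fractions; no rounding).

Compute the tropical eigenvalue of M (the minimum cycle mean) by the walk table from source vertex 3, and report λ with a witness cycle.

q=0: [∞, ∞, ∞, 0]
q=1: [∞, -4, ∞, 4]
q=2: [9, 0, ∞, 7]
q=3: [13, 3, 9, 9]
q=4: [3, 5, 13, 1]
Optimal cycle mean attained by: cycle 0->2->0, total 0 + (-6), length 2.
Answer: λ = -3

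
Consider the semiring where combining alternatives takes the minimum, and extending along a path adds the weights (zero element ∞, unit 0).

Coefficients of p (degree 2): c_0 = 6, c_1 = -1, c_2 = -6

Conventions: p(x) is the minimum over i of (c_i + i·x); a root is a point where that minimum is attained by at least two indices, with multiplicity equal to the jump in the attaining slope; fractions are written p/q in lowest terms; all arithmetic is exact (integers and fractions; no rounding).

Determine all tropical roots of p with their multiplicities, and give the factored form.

hull edge (i=0, c=6) to (i=1, c=-1): slope -7, span 1
hull edge (i=1, c=-1) to (i=2, c=-6): slope -5, span 1
Factored form: p(x) = -6 ⊗ (x ⊕ 5) ⊗ (x ⊕ 7)
Answer: roots = 5 (mult 1), 7 (mult 1)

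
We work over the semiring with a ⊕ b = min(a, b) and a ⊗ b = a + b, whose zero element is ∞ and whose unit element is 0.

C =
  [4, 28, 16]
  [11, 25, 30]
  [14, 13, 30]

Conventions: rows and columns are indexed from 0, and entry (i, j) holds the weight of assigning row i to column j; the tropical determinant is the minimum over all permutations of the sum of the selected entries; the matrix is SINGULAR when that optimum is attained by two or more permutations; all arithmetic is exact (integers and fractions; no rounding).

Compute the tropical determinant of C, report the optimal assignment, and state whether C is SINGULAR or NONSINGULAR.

σ = (0, 1, 2): 4 + 25 + 30 = 59
σ = (0, 2, 1): 4 + 30 + 13 = 47
σ = (1, 0, 2): 28 + 11 + 30 = 69
σ = (1, 2, 0): 28 + 30 + 14 = 72
σ = (2, 0, 1): 16 + 11 + 13 = 40
σ = (2, 1, 0): 16 + 25 + 14 = 55
Optimal value attained by: σ = (2, 0, 1).
Answer: det⊕(C) = 40; verdict: NONSINGULAR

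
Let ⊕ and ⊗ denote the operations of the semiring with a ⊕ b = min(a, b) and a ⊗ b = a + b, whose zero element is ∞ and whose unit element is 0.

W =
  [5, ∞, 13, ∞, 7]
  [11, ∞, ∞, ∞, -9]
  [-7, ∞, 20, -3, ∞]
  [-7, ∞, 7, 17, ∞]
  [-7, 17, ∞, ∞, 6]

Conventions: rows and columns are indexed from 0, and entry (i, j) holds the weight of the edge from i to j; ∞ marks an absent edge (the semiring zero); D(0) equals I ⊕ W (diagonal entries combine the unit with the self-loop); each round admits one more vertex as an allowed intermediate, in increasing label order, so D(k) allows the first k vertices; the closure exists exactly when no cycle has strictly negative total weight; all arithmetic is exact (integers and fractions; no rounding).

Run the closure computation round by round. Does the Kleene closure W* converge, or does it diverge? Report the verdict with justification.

D(0):
  [0, ∞, 13, ∞, 7]
  [11, 0, ∞, ∞, -9]
  [-7, ∞, 0, -3, ∞]
  [-7, ∞, 7, 0, ∞]
  [-7, 17, ∞, ∞, 0]
D(1):
  [0, ∞, 13, ∞, 7]
  [11, 0, 24, ∞, -9]
  [-7, ∞, 0, -3, 0]
  [-7, ∞, 6, 0, 0]
  [-7, 17, 6, ∞, 0]
D(2):
  [0, ∞, 13, ∞, 7]
  [11, 0, 24, ∞, -9]
  [-7, ∞, 0, -3, 0]
  [-7, ∞, 6, 0, 0]
  [-7, 17, 6, ∞, 0]
D(3):
  [0, ∞, 13, 10, 7]
  [11, 0, 24, 21, -9]
  [-7, ∞, 0, -3, 0]
  [-7, ∞, 6, 0, 0]
  [-7, 17, 6, 3, 0]
D(4):
  [0, ∞, 13, 10, 7]
  [11, 0, 24, 21, -9]
  [-10, ∞, 0, -3, -3]
  [-7, ∞, 6, 0, 0]
  [-7, 17, 6, 3, 0]
D(5):
  [0, 24, 13, 10, 7]
  [-16, 0, -3, -6, -9]
  [-10, 14, 0, -3, -3]
  [-7, 17, 6, 0, 0]
  [-7, 17, 6, 3, 0]
Key observation: every diagonal entry stays at the unit through all rounds, so no improving cycle exists.
Answer: CONVERGES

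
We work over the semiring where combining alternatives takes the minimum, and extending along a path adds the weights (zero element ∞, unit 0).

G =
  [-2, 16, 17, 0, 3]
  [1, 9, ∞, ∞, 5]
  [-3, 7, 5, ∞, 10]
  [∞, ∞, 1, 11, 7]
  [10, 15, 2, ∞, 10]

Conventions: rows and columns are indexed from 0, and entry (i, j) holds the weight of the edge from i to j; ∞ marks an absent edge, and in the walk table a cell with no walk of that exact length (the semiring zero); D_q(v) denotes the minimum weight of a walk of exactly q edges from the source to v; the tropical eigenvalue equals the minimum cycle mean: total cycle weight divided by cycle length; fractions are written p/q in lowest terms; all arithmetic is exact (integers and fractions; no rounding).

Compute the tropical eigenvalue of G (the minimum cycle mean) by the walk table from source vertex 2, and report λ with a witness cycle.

q=0: [∞, ∞, 0, ∞, ∞]
q=1: [-3, 7, 5, ∞, 10]
q=2: [-5, 12, 10, -3, 0]
q=3: [-7, 11, -2, -5, -2]
q=4: [-9, 5, -4, -7, -4]
q=5: [-11, 3, -6, -9, -6]
Optimal cycle mean attained by: cycle 0->0, total (-2), length 1.
Answer: λ = -2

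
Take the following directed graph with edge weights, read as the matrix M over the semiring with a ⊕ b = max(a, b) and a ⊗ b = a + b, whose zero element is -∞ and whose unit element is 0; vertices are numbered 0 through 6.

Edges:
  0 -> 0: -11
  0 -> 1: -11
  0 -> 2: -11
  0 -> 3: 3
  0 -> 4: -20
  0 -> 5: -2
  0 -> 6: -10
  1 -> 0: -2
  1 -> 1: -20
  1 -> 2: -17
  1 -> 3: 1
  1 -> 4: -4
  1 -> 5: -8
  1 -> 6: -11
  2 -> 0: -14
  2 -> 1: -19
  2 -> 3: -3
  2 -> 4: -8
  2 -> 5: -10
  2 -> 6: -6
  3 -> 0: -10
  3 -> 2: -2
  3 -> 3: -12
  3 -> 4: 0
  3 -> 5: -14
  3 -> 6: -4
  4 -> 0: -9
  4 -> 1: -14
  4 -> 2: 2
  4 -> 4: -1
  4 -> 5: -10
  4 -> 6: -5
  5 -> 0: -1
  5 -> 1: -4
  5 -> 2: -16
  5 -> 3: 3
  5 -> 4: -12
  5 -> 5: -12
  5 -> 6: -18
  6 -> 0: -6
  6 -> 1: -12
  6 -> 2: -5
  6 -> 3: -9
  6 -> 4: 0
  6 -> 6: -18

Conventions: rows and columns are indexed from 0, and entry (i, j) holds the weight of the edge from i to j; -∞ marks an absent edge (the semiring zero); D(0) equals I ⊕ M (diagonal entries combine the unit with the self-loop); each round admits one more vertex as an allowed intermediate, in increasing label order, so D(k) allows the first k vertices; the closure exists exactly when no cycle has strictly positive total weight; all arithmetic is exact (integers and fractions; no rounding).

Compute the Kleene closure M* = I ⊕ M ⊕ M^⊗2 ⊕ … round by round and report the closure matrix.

D(0):
  [0, -11, -11, 3, -20, -2, -10]
  [-2, 0, -17, 1, -4, -8, -11]
  [-14, -19, 0, -3, -8, -10, -6]
  [-10, -∞, -2, 0, 0, -14, -4]
  [-9, -14, 2, -∞, 0, -10, -5]
  [-1, -4, -16, 3, -12, 0, -18]
  [-6, -12, -5, -9, 0, -∞, 0]
D(1):
  [0, -11, -11, 3, -20, -2, -10]
  [-2, 0, -13, 1, -4, -4, -11]
  [-14, -19, 0, -3, -8, -10, -6]
  [-10, -21, -2, 0, 0, -12, -4]
  [-9, -14, 2, -6, 0, -10, -5]
  [-1, -4, -12, 3, -12, 0, -11]
  [-6, -12, -5, -3, 0, -8, 0]
D(2):
  [0, -11, -11, 3, -15, -2, -10]
  [-2, 0, -13, 1, -4, -4, -11]
  [-14, -19, 0, -3, -8, -10, -6]
  [-10, -21, -2, 0, 0, -12, -4]
  [-9, -14, 2, -6, 0, -10, -5]
  [-1, -4, -12, 3, -8, 0, -11]
  [-6, -12, -5, -3, 0, -8, 0]
D(3):
  [0, -11, -11, 3, -15, -2, -10]
  [-2, 0, -13, 1, -4, -4, -11]
  [-14, -19, 0, -3, -8, -10, -6]
  [-10, -21, -2, 0, 0, -12, -4]
  [-9, -14, 2, -1, 0, -8, -4]
  [-1, -4, -12, 3, -8, 0, -11]
  [-6, -12, -5, -3, 0, -8, 0]
D(4):
  [0, -11, 1, 3, 3, -2, -1]
  [-2, 0, -1, 1, 1, -4, -3]
  [-13, -19, 0, -3, -3, -10, -6]
  [-10, -21, -2, 0, 0, -12, -4]
  [-9, -14, 2, -1, 0, -8, -4]
  [-1, -4, 1, 3, 3, 0, -1]
  [-6, -12, -5, -3, 0, -8, 0]
D(5):
  [0, -11, 5, 3, 3, -2, -1]
  [-2, 0, 3, 1, 1, -4, -3]
  [-12, -17, 0, -3, -3, -10, -6]
  [-9, -14, 2, 0, 0, -8, -4]
  [-9, -14, 2, -1, 0, -8, -4]
  [-1, -4, 5, 3, 3, 0, -1]
  [-6, -12, 2, -1, 0, -8, 0]
D(6):
  [0, -6, 5, 3, 3, -2, -1]
  [-2, 0, 3, 1, 1, -4, -3]
  [-11, -14, 0, -3, -3, -10, -6]
  [-9, -12, 2, 0, 0, -8, -4]
  [-9, -12, 2, -1, 0, -8, -4]
  [-1, -4, 5, 3, 3, 0, -1]
  [-6, -12, 2, -1, 0, -8, 0]
D(7):
  [0, -6, 5, 3, 3, -2, -1]
  [-2, 0, 3, 1, 1, -4, -3]
  [-11, -14, 0, -3, -3, -10, -6]
  [-9, -12, 2, 0, 0, -8, -4]
  [-9, -12, 2, -1, 0, -8, -4]
  [-1, -4, 5, 3, 3, 0, -1]
  [-6, -12, 2, -1, 0, -8, 0]
Answer: M* = [[0, -6, 5, 3, 3, -2, -1], [-2, 0, 3, 1, 1, -4, -3], [-11, -14, 0, -3, -3, -10, -6], [-9, -12, 2, 0, 0, -8, -4], [-9, -12, 2, -1, 0, -8, -4], [-1, -4, 5, 3, 3, 0, -1], [-6, -12, 2, -1, 0, -8, 0]]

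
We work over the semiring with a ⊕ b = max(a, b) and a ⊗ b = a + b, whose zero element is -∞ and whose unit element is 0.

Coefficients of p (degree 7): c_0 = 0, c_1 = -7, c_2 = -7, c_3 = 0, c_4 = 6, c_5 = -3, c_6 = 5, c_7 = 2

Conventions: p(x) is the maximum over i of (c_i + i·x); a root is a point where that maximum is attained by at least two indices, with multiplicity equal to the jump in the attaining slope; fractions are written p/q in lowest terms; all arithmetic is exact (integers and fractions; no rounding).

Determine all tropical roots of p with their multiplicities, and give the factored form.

hull edge (i=0, c=0) to (i=4, c=6): slope 3/2, span 4
hull edge (i=4, c=6) to (i=6, c=5): slope -1/2, span 2
hull edge (i=6, c=5) to (i=7, c=2): slope -3, span 1
Factored form: p(x) = 2 ⊗ (x ⊕ (-3/2)) ⊗ (x ⊕ (-3/2)) ⊗ (x ⊕ (-3/2)) ⊗ (x ⊕ (-3/2)) ⊗ (x ⊕ 1/2) ⊗ (x ⊕ 1/2) ⊗ (x ⊕ 3)
Answer: roots = -3/2 (mult 4), 1/2 (mult 2), 3 (mult 1)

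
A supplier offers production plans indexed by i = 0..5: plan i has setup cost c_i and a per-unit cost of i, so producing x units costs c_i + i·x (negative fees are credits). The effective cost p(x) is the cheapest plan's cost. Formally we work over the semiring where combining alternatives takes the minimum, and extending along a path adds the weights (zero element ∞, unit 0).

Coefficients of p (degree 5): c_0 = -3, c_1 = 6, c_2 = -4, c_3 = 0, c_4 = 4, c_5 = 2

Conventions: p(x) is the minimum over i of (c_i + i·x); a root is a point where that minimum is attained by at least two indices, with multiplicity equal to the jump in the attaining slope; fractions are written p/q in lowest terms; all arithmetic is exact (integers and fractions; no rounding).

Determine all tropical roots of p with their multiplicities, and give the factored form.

hull edge (i=0, c=-3) to (i=2, c=-4): slope -1/2, span 2
hull edge (i=2, c=-4) to (i=5, c=2): slope 2, span 3
Factored form: p(x) = 2 ⊗ (x ⊕ (-2)) ⊗ (x ⊕ (-2)) ⊗ (x ⊕ (-2)) ⊗ (x ⊕ 1/2) ⊗ (x ⊕ 1/2)
Answer: roots = -2 (mult 3), 1/2 (mult 2)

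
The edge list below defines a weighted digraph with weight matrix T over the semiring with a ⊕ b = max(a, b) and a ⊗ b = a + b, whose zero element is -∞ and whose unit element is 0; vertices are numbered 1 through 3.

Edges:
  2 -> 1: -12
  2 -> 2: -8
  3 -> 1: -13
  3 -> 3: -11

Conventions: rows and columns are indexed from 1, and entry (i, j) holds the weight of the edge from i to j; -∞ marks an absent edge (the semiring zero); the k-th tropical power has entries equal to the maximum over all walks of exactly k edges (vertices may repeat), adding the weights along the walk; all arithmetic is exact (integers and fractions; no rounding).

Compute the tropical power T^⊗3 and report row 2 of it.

T^⊗2:
  [-∞, -∞, -∞]
  [-20, -16, -∞]
  [-24, -∞, -22]
T^⊗3:
  [-∞, -∞, -∞]
  [-28, -24, -∞]
  [-35, -∞, -33]
Answer: row 2 of T^⊗3 = [-28, -24, -∞]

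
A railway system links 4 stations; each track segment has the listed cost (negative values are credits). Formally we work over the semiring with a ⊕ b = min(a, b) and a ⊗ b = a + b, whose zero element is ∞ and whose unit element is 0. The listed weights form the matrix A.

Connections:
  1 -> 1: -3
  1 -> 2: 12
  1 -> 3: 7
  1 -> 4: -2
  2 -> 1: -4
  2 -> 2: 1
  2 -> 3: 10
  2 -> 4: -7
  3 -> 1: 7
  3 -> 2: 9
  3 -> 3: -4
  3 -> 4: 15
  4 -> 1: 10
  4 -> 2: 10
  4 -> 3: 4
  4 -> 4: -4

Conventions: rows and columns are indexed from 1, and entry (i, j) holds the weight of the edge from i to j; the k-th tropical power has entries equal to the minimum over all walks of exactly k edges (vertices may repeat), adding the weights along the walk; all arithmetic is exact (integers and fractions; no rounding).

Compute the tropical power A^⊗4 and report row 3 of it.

A^⊗2:
  [-6, 8, 2, -6]
  [-7, 2, -3, -11]
  [3, 5, -8, 2]
  [6, 6, 0, -8]
A^⊗3:
  [-9, 4, -2, -10]
  [-10, -1, -7, -15]
  [-1, 1, -12, -2]
  [2, 2, -4, -12]
A^⊗4:
  [-12, 0, -6, -14]
  [-13, -5, -11, -19]
  [-5, -3, -16, -6]
  [-2, -2, -8, -16]
Answer: row 3 of A^⊗4 = [-5, -3, -16, -6]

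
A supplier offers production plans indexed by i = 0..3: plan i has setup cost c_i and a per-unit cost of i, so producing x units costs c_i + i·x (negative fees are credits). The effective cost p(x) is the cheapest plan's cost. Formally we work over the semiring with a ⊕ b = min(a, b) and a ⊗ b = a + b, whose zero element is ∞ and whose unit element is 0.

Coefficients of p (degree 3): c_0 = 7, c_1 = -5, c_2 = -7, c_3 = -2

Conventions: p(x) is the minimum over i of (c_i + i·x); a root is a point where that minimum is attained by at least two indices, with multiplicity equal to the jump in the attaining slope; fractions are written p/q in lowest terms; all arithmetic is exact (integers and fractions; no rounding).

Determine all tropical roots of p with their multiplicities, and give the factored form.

hull edge (i=0, c=7) to (i=1, c=-5): slope -12, span 1
hull edge (i=1, c=-5) to (i=2, c=-7): slope -2, span 1
hull edge (i=2, c=-7) to (i=3, c=-2): slope 5, span 1
Factored form: p(x) = -2 ⊗ (x ⊕ (-5)) ⊗ (x ⊕ 2) ⊗ (x ⊕ 12)
Answer: roots = -5 (mult 1), 2 (mult 1), 12 (mult 1)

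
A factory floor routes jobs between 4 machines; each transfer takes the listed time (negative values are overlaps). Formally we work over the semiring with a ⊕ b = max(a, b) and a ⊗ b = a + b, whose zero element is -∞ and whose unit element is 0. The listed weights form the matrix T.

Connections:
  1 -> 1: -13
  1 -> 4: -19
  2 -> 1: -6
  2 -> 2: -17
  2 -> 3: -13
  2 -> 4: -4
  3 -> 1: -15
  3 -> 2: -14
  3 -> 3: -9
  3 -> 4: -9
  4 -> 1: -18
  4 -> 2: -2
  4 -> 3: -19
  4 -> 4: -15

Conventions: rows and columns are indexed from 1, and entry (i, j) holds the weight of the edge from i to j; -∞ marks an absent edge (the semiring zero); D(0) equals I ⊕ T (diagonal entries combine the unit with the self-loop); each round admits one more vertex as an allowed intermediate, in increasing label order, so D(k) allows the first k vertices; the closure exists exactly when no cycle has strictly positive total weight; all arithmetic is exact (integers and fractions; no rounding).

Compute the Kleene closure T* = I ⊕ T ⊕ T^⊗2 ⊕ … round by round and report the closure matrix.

D(0):
  [0, -∞, -∞, -19]
  [-6, 0, -13, -4]
  [-15, -14, 0, -9]
  [-18, -2, -19, 0]
D(1):
  [0, -∞, -∞, -19]
  [-6, 0, -13, -4]
  [-15, -14, 0, -9]
  [-18, -2, -19, 0]
D(2):
  [0, -∞, -∞, -19]
  [-6, 0, -13, -4]
  [-15, -14, 0, -9]
  [-8, -2, -15, 0]
D(3):
  [0, -∞, -∞, -19]
  [-6, 0, -13, -4]
  [-15, -14, 0, -9]
  [-8, -2, -15, 0]
D(4):
  [0, -21, -34, -19]
  [-6, 0, -13, -4]
  [-15, -11, 0, -9]
  [-8, -2, -15, 0]
Answer: T* = [[0, -21, -34, -19], [-6, 0, -13, -4], [-15, -11, 0, -9], [-8, -2, -15, 0]]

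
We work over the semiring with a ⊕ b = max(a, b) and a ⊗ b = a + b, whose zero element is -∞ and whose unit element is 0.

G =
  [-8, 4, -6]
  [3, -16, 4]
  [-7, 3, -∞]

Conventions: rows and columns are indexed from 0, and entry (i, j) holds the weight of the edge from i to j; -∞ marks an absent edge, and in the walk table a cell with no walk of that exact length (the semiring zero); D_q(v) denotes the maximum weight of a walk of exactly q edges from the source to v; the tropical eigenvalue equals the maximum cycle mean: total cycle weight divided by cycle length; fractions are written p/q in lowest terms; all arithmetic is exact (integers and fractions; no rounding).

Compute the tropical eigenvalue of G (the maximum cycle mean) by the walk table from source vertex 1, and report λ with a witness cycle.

q=0: [-∞, 0, -∞]
q=1: [3, -16, 4]
q=2: [-3, 7, -3]
q=3: [10, 1, 11]
Optimal cycle mean attained by: cycle 0->1->0, total 4 + 3, length 2.
Answer: λ = 7/2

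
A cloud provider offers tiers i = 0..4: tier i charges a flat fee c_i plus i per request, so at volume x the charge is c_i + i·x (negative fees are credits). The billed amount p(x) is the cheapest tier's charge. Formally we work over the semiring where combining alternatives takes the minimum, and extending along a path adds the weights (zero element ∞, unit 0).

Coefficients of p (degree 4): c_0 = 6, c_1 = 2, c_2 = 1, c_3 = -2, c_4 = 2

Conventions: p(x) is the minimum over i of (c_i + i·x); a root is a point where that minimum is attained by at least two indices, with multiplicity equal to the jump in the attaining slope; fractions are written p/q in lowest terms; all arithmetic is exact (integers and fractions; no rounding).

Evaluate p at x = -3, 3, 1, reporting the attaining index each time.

p(-3) = min(6+0·(-3)=6, 2+1·(-3)=-1, 1+2·(-3)=-5, -2+3·(-3)=-11, 2+4·(-3)=-10) = -11 (attained by i=3)
p(3) = min(6+0·3=6, 2+1·3=5, 1+2·3=7, -2+3·3=7, 2+4·3=14) = 5 (attained by i=1)
p(1) = min(6+0·1=6, 2+1·1=3, 1+2·1=3, -2+3·1=1, 2+4·1=6) = 1 (attained by i=3)
Answer: p(-3) = -11; p(3) = 5; p(1) = 1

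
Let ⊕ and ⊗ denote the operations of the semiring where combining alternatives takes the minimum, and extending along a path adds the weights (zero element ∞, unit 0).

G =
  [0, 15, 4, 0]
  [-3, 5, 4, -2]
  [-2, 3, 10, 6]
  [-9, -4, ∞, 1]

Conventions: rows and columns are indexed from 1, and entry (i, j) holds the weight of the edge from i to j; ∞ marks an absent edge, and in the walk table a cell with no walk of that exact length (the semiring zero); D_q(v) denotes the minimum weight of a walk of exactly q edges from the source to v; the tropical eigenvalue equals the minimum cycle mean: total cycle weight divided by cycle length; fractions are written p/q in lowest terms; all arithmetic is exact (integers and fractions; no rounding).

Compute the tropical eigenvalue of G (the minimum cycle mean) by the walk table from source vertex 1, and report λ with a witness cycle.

q=0: [0, ∞, ∞, ∞]
q=1: [0, 15, 4, 0]
q=2: [-9, -4, 4, 0]
q=3: [-9, -4, -5, -9]
q=4: [-18, -13, -5, -9]
Optimal cycle mean attained by: cycle 1->4->1, total 0 + (-9), length 2.
Answer: λ = -9/2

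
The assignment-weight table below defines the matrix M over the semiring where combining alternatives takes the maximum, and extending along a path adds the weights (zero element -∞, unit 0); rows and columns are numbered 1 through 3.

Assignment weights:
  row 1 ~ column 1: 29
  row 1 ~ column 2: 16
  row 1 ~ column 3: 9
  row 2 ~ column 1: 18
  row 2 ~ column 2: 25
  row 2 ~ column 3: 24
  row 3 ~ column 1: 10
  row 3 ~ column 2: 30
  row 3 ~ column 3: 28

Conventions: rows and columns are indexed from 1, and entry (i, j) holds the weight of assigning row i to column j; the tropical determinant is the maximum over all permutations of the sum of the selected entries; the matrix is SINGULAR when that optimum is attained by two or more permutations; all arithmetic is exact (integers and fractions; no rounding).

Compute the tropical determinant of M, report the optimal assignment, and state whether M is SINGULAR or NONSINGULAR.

σ = (1, 2, 3): 29 + 25 + 28 = 82
σ = (1, 3, 2): 29 + 24 + 30 = 83
σ = (2, 1, 3): 16 + 18 + 28 = 62
σ = (2, 3, 1): 16 + 24 + 10 = 50
σ = (3, 1, 2): 9 + 18 + 30 = 57
σ = (3, 2, 1): 9 + 25 + 10 = 44
Optimal value attained by: σ = (1, 3, 2).
Answer: det⊕(M) = 83; verdict: NONSINGULAR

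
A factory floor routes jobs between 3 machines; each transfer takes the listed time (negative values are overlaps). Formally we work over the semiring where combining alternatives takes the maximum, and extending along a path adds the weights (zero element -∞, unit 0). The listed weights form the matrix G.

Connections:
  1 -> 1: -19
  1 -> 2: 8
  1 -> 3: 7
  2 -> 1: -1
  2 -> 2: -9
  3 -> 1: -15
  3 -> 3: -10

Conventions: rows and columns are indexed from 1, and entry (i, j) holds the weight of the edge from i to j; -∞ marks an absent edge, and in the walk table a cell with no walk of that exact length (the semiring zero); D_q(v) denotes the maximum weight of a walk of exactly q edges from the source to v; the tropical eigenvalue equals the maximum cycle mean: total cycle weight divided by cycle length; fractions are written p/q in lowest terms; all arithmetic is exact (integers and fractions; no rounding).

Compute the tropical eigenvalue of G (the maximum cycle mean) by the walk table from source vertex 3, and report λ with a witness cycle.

q=0: [-∞, -∞, 0]
q=1: [-15, -∞, -10]
q=2: [-25, -7, -8]
q=3: [-8, -16, -18]
Optimal cycle mean attained by: cycle 1->2->1, total 8 + (-1), length 2.
Answer: λ = 7/2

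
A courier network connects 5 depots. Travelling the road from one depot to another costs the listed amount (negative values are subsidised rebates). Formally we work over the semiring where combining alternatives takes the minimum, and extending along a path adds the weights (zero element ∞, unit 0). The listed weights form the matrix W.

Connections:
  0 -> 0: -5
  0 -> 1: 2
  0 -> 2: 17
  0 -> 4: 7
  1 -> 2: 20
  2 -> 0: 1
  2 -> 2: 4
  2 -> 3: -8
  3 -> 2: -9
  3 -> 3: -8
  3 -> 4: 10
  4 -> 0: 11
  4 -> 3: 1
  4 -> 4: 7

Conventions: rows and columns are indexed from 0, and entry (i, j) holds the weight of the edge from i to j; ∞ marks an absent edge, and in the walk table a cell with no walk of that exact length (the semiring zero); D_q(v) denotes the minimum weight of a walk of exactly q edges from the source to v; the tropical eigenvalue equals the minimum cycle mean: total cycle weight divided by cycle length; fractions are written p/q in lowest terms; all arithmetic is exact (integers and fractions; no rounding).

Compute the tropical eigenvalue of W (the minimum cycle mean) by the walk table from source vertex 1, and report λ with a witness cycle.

q=0: [∞, 0, ∞, ∞, ∞]
q=1: [∞, ∞, 20, ∞, ∞]
q=2: [21, ∞, 24, 12, ∞]
q=3: [16, 23, 3, 4, 22]
q=4: [4, 18, -5, -5, 14]
q=5: [-4, 6, -14, -13, 5]
Optimal cycle mean attained by: cycle 2->3->2, total (-8) + (-9), length 2.
Answer: λ = -17/2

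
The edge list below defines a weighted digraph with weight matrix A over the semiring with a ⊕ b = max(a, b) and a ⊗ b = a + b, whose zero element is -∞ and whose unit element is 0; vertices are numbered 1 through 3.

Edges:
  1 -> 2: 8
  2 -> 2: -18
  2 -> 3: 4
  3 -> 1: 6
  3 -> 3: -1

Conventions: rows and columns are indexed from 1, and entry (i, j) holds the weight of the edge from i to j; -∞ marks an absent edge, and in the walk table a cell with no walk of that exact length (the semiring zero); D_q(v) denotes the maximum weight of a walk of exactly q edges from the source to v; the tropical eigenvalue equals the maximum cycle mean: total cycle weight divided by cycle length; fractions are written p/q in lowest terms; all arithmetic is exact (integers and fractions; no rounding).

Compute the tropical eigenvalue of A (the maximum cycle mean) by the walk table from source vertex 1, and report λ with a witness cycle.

q=0: [0, -∞, -∞]
q=1: [-∞, 8, -∞]
q=2: [-∞, -10, 12]
q=3: [18, -28, 11]
Optimal cycle mean attained by: cycle 1->2->3->1, total 8 + 4 + 6, length 3.
Answer: λ = 6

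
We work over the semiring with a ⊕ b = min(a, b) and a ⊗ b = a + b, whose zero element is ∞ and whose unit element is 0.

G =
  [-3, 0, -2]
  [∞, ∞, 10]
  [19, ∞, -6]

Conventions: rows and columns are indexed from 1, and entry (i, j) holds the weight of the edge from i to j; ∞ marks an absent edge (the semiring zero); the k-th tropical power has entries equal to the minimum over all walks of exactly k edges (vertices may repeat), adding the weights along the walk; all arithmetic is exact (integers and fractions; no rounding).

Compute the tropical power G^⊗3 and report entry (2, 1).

G^⊗2:
  [-6, -3, -8]
  [29, ∞, 4]
  [13, 19, -12]
G^⊗3:
  [-9, -6, -14]
  [23, 29, -2]
  [7, 13, -18]
Key observation: the optimum is the walk 2->3->3->1, with weight 10 + (-6) + 19 = 23.
Optimal value attained by: walk 2->3->3->1.
Answer: (G^⊗3)[2][1] = 23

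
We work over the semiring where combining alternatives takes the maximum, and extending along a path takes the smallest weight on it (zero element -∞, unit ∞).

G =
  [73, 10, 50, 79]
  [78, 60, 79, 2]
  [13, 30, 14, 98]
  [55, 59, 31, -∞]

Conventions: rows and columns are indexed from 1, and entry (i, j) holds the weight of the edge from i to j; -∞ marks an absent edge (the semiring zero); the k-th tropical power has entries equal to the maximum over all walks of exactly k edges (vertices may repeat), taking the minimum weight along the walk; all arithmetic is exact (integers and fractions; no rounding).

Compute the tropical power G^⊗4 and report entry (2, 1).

G^⊗2:
  [73, 59, 50, 73]
  [73, 60, 60, 79]
  [55, 59, 31, 14]
  [59, 59, 59, 55]
G^⊗3:
  [73, 59, 59, 73]
  [73, 60, 60, 73]
  [59, 59, 59, 55]
  [59, 59, 59, 59]
G^⊗4:
  [73, 59, 59, 73]
  [73, 60, 60, 73]
  [59, 59, 59, 59]
  [59, 59, 59, 59]
Key observation: the optimum is the walk 2->1->1->1->1, with weight 78 min 73 min 73 min 73 = 73.
Optimal value attained by: walk 2->1->1->1->1.
Answer: (G^⊗4)[2][1] = 73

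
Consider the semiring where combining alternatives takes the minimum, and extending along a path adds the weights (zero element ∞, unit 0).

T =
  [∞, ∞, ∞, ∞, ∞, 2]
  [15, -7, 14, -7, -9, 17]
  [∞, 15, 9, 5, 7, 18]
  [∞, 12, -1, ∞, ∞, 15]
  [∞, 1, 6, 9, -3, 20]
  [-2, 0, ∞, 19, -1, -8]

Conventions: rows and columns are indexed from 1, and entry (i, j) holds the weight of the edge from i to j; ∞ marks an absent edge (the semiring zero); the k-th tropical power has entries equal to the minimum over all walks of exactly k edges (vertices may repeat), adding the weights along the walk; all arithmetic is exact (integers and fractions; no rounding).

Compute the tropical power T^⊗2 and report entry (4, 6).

T^⊗2:
  [0, 2, ∞, 21, 1, -6]
  [8, -14, -8, -14, -16, 8]
  [16, 8, 4, 8, 4, 10]
  [13, 5, 8, 4, 3, 7]
  [16, -6, 3, -6, -8, 12]
  [-10, -8, 5, -7, -9, -16]
Key observation: the optimum is the walk 4->6->6, with weight 15 + (-8) = 7.
Optimal value attained by: walk 4->6->6.
Answer: (T^⊗2)[4][6] = 7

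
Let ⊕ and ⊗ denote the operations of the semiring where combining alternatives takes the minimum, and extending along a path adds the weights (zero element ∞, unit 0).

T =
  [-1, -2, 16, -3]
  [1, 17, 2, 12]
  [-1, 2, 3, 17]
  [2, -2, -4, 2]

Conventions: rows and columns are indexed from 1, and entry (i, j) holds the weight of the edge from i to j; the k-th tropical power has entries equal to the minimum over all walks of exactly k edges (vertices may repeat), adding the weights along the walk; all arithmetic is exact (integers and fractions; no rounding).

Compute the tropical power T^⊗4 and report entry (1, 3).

T^⊗2:
  [-2, -5, -7, -4]
  [0, -1, 5, -2]
  [-2, -3, 4, -4]
  [-5, -2, -2, -1]
T^⊗3:
  [-8, -6, -8, -5]
  [-1, -4, -6, -3]
  [-3, -6, -8, -5]
  [-6, -7, -5, -8]
T^⊗4:
  [-9, -10, -9, -11]
  [-7, -5, -7, -4]
  [-9, -7, -9, -6]
  [-7, -10, -12, -9]
Key observation: the optimum is the walk 1->1->1->4->3, with weight (-1) + (-1) + (-3) + (-4) = -9.
Optimal value attained by: walk 1->1->1->4->3.
Answer: (T^⊗4)[1][3] = -9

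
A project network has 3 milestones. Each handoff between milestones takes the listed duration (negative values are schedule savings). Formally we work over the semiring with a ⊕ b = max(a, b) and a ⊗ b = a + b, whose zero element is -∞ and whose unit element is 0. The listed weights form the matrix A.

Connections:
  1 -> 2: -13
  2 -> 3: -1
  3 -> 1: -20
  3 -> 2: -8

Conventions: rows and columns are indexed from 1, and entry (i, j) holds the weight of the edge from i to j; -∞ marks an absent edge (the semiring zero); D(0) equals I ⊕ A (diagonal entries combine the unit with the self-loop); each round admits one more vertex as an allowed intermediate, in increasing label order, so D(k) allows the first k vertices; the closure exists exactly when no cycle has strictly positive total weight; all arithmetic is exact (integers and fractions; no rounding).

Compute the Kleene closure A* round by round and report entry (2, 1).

D(0):
  [0, -13, -∞]
  [-∞, 0, -1]
  [-20, -8, 0]
D(1):
  [0, -13, -∞]
  [-∞, 0, -1]
  [-20, -8, 0]
D(2):
  [0, -13, -14]
  [-∞, 0, -1]
  [-20, -8, 0]
D(3):
  [0, -13, -14]
  [-21, 0, -1]
  [-20, -8, 0]
Answer: A*[2][1] = -21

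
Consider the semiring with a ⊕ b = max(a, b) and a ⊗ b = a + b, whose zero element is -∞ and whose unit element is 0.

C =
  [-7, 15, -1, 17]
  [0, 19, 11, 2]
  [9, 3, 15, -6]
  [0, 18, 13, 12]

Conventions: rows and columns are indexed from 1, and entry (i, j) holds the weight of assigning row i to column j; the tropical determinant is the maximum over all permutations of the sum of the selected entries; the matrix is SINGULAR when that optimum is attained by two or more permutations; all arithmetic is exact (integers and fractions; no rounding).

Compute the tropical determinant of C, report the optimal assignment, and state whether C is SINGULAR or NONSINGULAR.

σ = (1, 2, 3, 4): (-7) + 19 + 15 + 12 = 39
σ = (1, 2, 4, 3): (-7) + 19 + (-6) + 13 = 19
σ = (1, 3, 2, 4): (-7) + 11 + 3 + 12 = 19
σ = (1, 3, 4, 2): (-7) + 11 + (-6) + 18 = 16
σ = (1, 4, 2, 3): (-7) + 2 + 3 + 13 = 11
σ = (1, 4, 3, 2): (-7) + 2 + 15 + 18 = 28
σ = (2, 1, 3, 4): 15 + 0 + 15 + 12 = 42
σ = (2, 1, 4, 3): 15 + 0 + (-6) + 13 = 22
σ = (2, 3, 1, 4): 15 + 11 + 9 + 12 = 47
σ = (2, 3, 4, 1): 15 + 11 + (-6) + 0 = 20
σ = (2, 4, 1, 3): 15 + 2 + 9 + 13 = 39
σ = (2, 4, 3, 1): 15 + 2 + 15 + 0 = 32
σ = (3, 1, 2, 4): (-1) + 0 + 3 + 12 = 14
σ = (3, 1, 4, 2): (-1) + 0 + (-6) + 18 = 11
σ = (3, 2, 1, 4): (-1) + 19 + 9 + 12 = 39
σ = (3, 2, 4, 1): (-1) + 19 + (-6) + 0 = 12
σ = (3, 4, 1, 2): (-1) + 2 + 9 + 18 = 28
σ = (3, 4, 2, 1): (-1) + 2 + 3 + 0 = 4
σ = (4, 1, 2, 3): 17 + 0 + 3 + 13 = 33
σ = (4, 1, 3, 2): 17 + 0 + 15 + 18 = 50
σ = (4, 2, 1, 3): 17 + 19 + 9 + 13 = 58
σ = (4, 2, 3, 1): 17 + 19 + 15 + 0 = 51
σ = (4, 3, 1, 2): 17 + 11 + 9 + 18 = 55
σ = (4, 3, 2, 1): 17 + 11 + 3 + 0 = 31
Optimal value attained by: σ = (4, 2, 1, 3).
Answer: det⊕(C) = 58; verdict: NONSINGULAR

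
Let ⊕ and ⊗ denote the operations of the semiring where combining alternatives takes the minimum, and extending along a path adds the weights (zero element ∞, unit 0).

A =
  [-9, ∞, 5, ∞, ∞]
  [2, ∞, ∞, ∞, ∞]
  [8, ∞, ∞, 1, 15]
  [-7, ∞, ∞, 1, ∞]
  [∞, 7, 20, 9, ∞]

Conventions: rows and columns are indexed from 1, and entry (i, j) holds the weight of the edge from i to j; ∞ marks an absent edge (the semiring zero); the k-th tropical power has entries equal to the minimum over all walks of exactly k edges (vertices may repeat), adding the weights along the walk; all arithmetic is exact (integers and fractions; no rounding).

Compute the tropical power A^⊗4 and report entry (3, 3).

A^⊗2:
  [-18, ∞, -4, 6, 20]
  [-7, ∞, 7, ∞, ∞]
  [-6, 22, 13, 2, ∞]
  [-16, ∞, -2, 2, ∞]
  [2, ∞, ∞, 10, 35]
A^⊗3:
  [-27, 27, -13, -3, 11]
  [-16, ∞, -2, 8, 22]
  [-15, ∞, -1, 3, 28]
  [-25, ∞, -11, -1, 13]
  [-7, 42, 7, 11, ∞]
A^⊗4:
  [-36, 18, -22, -12, 2]
  [-25, 29, -11, -1, 13]
  [-24, 35, -10, 0, 14]
  [-34, 20, -20, -10, 4]
  [-16, ∞, -2, 8, 22]
Key observation: the optimum is the walk 3->4->1->1->3, with weight 1 + (-7) + (-9) + 5 = -10.
Optimal value attained by: walk 3->4->1->1->3.
Answer: (A^⊗4)[3][3] = -10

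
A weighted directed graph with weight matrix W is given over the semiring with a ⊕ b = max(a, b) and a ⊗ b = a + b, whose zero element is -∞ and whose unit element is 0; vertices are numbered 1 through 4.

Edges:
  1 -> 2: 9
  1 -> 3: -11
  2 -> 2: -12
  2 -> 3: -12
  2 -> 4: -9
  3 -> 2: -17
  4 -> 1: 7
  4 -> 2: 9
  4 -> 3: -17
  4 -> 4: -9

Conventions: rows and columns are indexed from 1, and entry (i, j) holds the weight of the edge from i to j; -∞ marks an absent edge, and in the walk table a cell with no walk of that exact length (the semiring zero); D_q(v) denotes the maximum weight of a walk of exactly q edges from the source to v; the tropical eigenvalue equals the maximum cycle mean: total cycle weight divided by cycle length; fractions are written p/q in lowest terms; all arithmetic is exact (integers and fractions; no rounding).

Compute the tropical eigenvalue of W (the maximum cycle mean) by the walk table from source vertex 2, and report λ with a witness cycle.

q=0: [-∞, 0, -∞, -∞]
q=1: [-∞, -12, -12, -9]
q=2: [-2, 0, -24, -18]
q=3: [-11, 7, -12, -9]
q=4: [-2, 0, -5, -2]
Optimal cycle mean attained by: cycle 1->2->4->1, total 9 + (-9) + 7, length 3.
Answer: λ = 7/3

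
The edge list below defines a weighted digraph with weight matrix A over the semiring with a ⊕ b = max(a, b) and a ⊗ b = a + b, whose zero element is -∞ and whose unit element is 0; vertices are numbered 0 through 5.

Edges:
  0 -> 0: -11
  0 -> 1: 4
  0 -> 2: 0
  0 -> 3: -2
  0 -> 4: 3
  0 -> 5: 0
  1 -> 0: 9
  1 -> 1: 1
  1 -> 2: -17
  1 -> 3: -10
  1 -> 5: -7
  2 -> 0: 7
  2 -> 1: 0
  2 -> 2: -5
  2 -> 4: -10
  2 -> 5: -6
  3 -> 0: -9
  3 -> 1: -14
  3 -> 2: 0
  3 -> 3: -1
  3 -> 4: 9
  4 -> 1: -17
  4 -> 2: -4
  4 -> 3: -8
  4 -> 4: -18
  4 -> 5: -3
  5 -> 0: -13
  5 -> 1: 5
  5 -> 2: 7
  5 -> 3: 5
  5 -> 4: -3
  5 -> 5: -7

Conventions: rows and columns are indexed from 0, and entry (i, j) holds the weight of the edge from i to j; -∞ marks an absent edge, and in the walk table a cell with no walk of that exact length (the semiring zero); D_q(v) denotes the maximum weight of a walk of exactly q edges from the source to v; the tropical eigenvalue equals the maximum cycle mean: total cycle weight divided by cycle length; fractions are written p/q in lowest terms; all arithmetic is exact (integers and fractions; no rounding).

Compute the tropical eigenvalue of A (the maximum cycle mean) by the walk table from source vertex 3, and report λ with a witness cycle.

q=0: [-∞, -∞, -∞, 0, -∞, -∞]
q=1: [-9, -14, 0, -1, 9, -∞]
q=2: [7, 0, 5, 1, 8, 6]
q=3: [12, 11, 13, 11, 10, 7]
q=4: [20, 16, 14, 12, 20, 12]
q=5: [25, 24, 20, 18, 23, 20]
q=6: [33, 29, 27, 25, 28, 25]
Optimal cycle mean attained by: cycle 0->1->0, total 4 + 9, length 2.
Answer: λ = 13/2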